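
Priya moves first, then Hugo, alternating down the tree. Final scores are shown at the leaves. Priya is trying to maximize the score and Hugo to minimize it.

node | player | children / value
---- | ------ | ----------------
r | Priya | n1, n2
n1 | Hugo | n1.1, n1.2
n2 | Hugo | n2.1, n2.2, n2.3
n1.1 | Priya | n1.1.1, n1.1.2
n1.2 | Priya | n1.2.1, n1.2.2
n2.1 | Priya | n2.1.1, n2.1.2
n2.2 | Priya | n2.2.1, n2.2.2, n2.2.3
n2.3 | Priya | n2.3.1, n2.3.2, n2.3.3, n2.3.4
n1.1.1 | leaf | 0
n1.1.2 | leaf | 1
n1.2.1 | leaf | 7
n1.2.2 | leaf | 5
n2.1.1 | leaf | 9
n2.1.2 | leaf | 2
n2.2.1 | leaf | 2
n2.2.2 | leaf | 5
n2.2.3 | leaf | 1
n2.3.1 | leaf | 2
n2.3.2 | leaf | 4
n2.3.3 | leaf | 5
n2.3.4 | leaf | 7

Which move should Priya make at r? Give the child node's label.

n1.1 (Priya): max(0, 1) = 1
n1.2 (Priya): max(7, 5) = 7
n1 (Hugo): min(1, 7) = 1
n2.1 (Priya): max(9, 2) = 9
n2.2 (Priya): max(2, 5, 1) = 5
n2.3 (Priya): max(2, 4, 5, 7) = 7
n2 (Hugo): min(9, 5, 7) = 5
r (Priya): max(1, 5) = 5
Priya at r wants the highest of {n1=1, n2=5}, so chooses n2.

n2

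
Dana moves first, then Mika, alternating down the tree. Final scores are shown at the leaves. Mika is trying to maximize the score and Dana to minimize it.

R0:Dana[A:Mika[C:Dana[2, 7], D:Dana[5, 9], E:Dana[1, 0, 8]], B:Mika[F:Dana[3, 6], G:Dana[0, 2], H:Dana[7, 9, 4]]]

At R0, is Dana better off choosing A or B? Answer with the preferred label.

C (Dana): min(2, 7) = 2
D (Dana): min(5, 9) = 5
E (Dana): min(1, 0, 8) = 0
A (Mika): max(2, 5, 0) = 5
F (Dana): min(3, 6) = 3
G (Dana): min(0, 2) = 0
H (Dana): min(7, 9, 4) = 4
B (Mika): max(3, 0, 4) = 4
Dana prefers the lower value; A=5, B=4. B is better since 4 < 5.

B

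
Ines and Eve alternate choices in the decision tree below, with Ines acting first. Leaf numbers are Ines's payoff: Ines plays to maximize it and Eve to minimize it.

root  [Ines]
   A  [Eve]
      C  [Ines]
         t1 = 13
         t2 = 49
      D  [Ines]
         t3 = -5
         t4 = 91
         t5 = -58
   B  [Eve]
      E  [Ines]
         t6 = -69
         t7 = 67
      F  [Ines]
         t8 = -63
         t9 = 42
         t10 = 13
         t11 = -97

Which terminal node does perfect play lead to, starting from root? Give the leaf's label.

C (Ines): max(13, 49) = 49
D (Ines): max(-5, 91, -58) = 91
A (Eve): min(49, 91) = 49
E (Ines): max(-69, 67) = 67
F (Ines): max(-63, 42, 13, -97) = 42
B (Eve): min(67, 42) = 42
root (Ines): max(49, 42) = 49
At root, Ines picks A (highest: 49).
At A, Eve picks C (lowest: 49).
At C, Ines picks t2 (highest: 49).
Terminal value 49.

t2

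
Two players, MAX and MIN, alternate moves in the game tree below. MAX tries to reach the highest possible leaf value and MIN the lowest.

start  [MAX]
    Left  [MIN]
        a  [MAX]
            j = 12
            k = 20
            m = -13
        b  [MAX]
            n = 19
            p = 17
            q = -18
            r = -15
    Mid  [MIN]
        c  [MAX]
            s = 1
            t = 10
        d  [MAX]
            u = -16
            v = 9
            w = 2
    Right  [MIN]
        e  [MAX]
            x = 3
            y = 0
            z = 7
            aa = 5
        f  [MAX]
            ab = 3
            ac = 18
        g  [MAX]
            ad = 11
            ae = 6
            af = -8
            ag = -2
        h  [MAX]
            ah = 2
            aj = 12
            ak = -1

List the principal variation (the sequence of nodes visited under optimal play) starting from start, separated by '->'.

start -> Left -> b -> n

a (MAX): max(12, 20, -13) = 20
b (MAX): max(19, 17, -18, -15) = 19
Left (MIN): min(20, 19) = 19
c (MAX): max(1, 10) = 10
d (MAX): max(-16, 9, 2) = 9
Mid (MIN): min(10, 9) = 9
e (MAX): max(3, 0, 7, 5) = 7
f (MAX): max(3, 18) = 18
g (MAX): max(11, 6, -8, -2) = 11
h (MAX): max(2, 12, -1) = 12
Right (MIN): min(7, 18, 11, 12) = 7
start (MAX): max(19, 9, 7) = 19
At start, MAX picks Left (highest: 19).
At Left, MIN picks b (lowest: 19).
At b, MAX picks n (highest: 19).
Terminal value 19.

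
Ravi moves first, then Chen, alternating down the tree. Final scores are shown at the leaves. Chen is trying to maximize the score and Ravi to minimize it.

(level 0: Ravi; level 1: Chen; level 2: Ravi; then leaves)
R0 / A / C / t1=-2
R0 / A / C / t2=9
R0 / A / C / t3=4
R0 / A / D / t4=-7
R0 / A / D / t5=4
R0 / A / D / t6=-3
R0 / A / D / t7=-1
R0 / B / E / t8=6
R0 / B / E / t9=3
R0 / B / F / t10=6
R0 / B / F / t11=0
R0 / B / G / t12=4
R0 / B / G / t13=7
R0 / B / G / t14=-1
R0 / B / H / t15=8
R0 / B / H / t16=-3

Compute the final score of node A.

C (Ravi): min(-2, 9, 4) = -2
D (Ravi): min(-7, 4, -3, -1) = -7
A (Chen): max(-2, -7) = -2

-2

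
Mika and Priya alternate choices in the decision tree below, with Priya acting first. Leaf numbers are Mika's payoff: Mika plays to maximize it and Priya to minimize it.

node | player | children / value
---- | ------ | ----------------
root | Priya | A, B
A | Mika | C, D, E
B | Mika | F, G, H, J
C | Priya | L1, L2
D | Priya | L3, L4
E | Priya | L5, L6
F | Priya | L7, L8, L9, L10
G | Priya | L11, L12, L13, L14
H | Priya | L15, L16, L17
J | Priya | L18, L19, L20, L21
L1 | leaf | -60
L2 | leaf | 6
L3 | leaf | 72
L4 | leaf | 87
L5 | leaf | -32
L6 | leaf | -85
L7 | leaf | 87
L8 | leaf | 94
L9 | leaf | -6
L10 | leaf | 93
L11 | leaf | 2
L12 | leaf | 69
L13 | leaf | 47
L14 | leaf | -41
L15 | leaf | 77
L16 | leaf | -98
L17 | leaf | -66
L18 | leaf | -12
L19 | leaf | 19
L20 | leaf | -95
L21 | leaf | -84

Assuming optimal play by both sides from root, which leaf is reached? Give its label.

C (Priya): min(-60, 6) = -60
D (Priya): min(72, 87) = 72
E (Priya): min(-32, -85) = -85
A (Mika): max(-60, 72, -85) = 72
F (Priya): min(87, 94, -6, 93) = -6
G (Priya): min(2, 69, 47, -41) = -41
H (Priya): min(77, -98, -66) = -98
J (Priya): min(-12, 19, -95, -84) = -95
B (Mika): max(-6, -41, -98, -95) = -6
root (Priya): min(72, -6) = -6
At root, Priya picks B (lowest: -6).
At B, Mika picks F (highest: -6).
At F, Priya picks L9 (lowest: -6).
Terminal value -6.

L9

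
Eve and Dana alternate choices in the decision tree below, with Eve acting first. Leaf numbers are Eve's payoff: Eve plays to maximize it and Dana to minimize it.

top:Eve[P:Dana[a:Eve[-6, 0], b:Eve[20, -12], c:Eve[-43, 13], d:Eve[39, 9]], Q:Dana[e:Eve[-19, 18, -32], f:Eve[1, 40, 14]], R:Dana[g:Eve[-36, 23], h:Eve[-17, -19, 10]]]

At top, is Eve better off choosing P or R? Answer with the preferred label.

a (Eve): max(-6, 0) = 0
b (Eve): max(20, -12) = 20
c (Eve): max(-43, 13) = 13
d (Eve): max(39, 9) = 39
P (Dana): min(0, 20, 13, 39) = 0
g (Eve): max(-36, 23) = 23
h (Eve): max(-17, -19, 10) = 10
R (Dana): min(23, 10) = 10
Eve prefers the higher value; P=0, R=10. R is better since 10 > 0.

R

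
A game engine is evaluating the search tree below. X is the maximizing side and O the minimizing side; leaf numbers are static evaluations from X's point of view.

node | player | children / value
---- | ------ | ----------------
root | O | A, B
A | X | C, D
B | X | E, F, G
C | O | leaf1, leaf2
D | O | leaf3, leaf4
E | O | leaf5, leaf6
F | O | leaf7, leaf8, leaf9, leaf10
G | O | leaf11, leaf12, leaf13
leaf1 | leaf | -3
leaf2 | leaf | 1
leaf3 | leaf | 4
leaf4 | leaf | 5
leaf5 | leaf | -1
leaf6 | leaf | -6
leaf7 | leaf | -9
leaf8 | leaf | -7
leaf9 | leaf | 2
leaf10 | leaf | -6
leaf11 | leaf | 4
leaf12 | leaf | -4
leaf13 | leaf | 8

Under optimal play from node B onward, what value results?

E (O): min(-1, -6) = -6
F (O): min(-9, -7, 2, -6) = -9
G (O): min(4, -4, 8) = -4
B (X): max(-6, -9, -4) = -4

-4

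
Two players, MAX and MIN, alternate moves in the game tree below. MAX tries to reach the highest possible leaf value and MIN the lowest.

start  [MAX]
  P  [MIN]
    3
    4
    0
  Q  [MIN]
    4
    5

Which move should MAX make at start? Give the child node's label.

P (MIN): min(3, 4, 0) = 0
Q (MIN): min(4, 5) = 4
start (MAX): max(0, 4) = 4
MAX at start wants the highest of {P=0, Q=4}, so chooses Q.

Q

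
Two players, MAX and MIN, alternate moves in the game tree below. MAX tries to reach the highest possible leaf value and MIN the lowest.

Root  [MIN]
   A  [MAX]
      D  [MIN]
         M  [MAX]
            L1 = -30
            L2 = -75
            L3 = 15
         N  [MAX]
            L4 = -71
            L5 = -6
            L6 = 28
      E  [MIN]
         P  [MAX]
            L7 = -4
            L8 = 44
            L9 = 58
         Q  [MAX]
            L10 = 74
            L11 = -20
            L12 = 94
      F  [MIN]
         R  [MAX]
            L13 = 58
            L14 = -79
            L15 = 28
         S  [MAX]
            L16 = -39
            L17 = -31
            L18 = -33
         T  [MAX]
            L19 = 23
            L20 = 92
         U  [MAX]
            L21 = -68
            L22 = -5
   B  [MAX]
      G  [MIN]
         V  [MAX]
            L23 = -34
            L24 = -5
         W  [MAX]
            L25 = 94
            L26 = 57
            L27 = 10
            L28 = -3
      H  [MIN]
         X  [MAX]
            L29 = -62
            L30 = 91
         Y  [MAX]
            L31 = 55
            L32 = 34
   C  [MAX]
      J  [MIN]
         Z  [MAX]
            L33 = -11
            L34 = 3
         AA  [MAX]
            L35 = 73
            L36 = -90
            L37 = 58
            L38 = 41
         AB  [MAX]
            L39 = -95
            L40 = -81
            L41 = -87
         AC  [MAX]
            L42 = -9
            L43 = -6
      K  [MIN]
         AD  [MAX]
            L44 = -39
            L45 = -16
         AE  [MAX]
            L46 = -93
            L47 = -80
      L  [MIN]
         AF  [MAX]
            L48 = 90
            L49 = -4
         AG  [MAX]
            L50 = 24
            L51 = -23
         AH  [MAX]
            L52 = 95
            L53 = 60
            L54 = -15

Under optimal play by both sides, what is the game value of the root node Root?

M (MAX): max(-30, -75, 15) = 15
N (MAX): max(-71, -6, 28) = 28
D (MIN): min(15, 28) = 15
P (MAX): max(-4, 44, 58) = 58
Q (MAX): max(74, -20, 94) = 94
E (MIN): min(58, 94) = 58
R (MAX): max(58, -79, 28) = 58
S (MAX): max(-39, -31, -33) = -31
T (MAX): max(23, 92) = 92
U (MAX): max(-68, -5) = -5
F (MIN): min(58, -31, 92, -5) = -31
A (MAX): max(15, 58, -31) = 58
V (MAX): max(-34, -5) = -5
W (MAX): max(94, 57, 10, -3) = 94
G (MIN): min(-5, 94) = -5
X (MAX): max(-62, 91) = 91
Y (MAX): max(55, 34) = 55
H (MIN): min(91, 55) = 55
B (MAX): max(-5, 55) = 55
Z (MAX): max(-11, 3) = 3
AA (MAX): max(73, -90, 58, 41) = 73
AB (MAX): max(-95, -81, -87) = -81
AC (MAX): max(-9, -6) = -6
J (MIN): min(3, 73, -81, -6) = -81
AD (MAX): max(-39, -16) = -16
AE (MAX): max(-93, -80) = -80
K (MIN): min(-16, -80) = -80
AF (MAX): max(90, -4) = 90
AG (MAX): max(24, -23) = 24
AH (MAX): max(95, 60, -15) = 95
L (MIN): min(90, 24, 95) = 24
C (MAX): max(-81, -80, 24) = 24
Root (MIN): min(58, 55, 24) = 24

24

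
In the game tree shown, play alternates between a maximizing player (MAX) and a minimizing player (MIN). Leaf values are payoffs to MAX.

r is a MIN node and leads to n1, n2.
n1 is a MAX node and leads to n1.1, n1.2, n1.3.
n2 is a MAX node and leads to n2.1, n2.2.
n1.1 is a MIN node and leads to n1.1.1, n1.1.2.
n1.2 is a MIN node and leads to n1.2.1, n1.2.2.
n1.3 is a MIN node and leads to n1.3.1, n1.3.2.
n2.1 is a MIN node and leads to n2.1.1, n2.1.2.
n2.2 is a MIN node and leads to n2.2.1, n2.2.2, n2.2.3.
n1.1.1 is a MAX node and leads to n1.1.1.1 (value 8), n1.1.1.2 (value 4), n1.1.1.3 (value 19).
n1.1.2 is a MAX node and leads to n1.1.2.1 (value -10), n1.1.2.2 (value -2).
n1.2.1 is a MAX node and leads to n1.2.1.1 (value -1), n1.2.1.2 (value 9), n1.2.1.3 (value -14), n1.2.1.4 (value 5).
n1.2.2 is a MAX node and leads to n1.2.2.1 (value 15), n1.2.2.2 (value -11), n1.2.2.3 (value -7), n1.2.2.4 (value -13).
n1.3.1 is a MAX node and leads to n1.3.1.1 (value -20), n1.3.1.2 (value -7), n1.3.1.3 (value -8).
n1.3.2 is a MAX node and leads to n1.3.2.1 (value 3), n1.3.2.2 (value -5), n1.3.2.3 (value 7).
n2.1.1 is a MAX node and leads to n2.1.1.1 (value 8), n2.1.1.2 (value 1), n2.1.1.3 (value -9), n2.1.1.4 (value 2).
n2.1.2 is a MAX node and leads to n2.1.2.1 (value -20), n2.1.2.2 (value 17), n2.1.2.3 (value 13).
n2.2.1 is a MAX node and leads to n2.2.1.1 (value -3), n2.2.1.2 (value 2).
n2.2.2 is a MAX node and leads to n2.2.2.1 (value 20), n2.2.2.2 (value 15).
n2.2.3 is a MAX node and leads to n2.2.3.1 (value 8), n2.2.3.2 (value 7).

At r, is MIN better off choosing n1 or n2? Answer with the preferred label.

n2

n1.1.1 (MAX): max(8, 4, 19) = 19
n1.1.2 (MAX): max(-10, -2) = -2
n1.1 (MIN): min(19, -2) = -2
n1.2.1 (MAX): max(-1, 9, -14, 5) = 9
n1.2.2 (MAX): max(15, -11, -7, -13) = 15
n1.2 (MIN): min(9, 15) = 9
n1.3.1 (MAX): max(-20, -7, -8) = -7
n1.3.2 (MAX): max(3, -5, 7) = 7
n1.3 (MIN): min(-7, 7) = -7
n1 (MAX): max(-2, 9, -7) = 9
n2.1.1 (MAX): max(8, 1, -9, 2) = 8
n2.1.2 (MAX): max(-20, 17, 13) = 17
n2.1 (MIN): min(8, 17) = 8
n2.2.1 (MAX): max(-3, 2) = 2
n2.2.2 (MAX): max(20, 15) = 20
n2.2.3 (MAX): max(8, 7) = 8
n2.2 (MIN): min(2, 20, 8) = 2
n2 (MAX): max(8, 2) = 8
MIN prefers the lower value; n1=9, n2=8. n2 is better since 8 < 9.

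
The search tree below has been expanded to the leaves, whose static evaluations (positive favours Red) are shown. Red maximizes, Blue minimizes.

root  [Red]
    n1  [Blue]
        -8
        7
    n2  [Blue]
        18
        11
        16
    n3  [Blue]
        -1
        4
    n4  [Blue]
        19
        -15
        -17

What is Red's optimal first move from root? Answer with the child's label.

n2

n1 (Blue): min(-8, 7) = -8
n2 (Blue): min(18, 11, 16) = 11
n3 (Blue): min(-1, 4) = -1
n4 (Blue): min(19, -15, -17) = -17
root (Red): max(-8, 11, -1, -17) = 11
Red at root wants the highest of {n1=-8, n2=11, n3=-1, n4=-17}, so chooses n2.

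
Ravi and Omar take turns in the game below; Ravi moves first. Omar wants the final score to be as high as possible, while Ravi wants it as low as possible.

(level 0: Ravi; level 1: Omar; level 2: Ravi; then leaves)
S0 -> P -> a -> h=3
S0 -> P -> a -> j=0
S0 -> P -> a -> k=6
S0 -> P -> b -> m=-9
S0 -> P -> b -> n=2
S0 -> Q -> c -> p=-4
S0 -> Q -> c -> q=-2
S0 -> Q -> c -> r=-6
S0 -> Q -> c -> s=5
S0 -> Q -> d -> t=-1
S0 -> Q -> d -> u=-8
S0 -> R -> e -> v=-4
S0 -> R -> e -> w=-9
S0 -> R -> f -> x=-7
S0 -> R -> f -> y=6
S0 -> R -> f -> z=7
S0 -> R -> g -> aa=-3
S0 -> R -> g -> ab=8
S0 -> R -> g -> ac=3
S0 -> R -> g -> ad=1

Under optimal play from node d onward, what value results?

-8

d (Ravi): min(-1, -8) = -8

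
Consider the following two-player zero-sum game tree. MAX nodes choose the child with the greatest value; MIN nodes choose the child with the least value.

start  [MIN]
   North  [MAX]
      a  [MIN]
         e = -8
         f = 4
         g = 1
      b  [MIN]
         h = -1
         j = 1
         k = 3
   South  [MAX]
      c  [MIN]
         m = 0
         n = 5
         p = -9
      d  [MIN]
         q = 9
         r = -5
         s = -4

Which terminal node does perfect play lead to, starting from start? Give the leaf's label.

a (MIN): min(-8, 4, 1) = -8
b (MIN): min(-1, 1, 3) = -1
North (MAX): max(-8, -1) = -1
c (MIN): min(0, 5, -9) = -9
d (MIN): min(9, -5, -4) = -5
South (MAX): max(-9, -5) = -5
start (MIN): min(-1, -5) = -5
At start, MIN picks South (lowest: -5).
At South, MAX picks d (highest: -5).
At d, MIN picks r (lowest: -5).
Terminal value -5.

r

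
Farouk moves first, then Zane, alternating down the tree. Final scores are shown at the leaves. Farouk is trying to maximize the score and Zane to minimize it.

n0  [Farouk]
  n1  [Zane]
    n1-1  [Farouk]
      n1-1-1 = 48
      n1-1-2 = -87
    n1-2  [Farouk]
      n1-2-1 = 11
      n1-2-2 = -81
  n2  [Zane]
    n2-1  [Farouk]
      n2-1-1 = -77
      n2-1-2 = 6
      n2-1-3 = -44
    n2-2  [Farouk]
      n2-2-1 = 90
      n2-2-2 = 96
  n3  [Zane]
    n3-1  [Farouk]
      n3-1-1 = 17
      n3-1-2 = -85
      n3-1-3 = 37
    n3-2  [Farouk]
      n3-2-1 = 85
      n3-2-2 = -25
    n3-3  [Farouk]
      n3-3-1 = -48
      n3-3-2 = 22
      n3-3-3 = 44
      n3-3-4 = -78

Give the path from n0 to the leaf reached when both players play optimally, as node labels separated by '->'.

n0 -> n3 -> n3-1 -> n3-1-3

n1-1 (Farouk): max(48, -87) = 48
n1-2 (Farouk): max(11, -81) = 11
n1 (Zane): min(48, 11) = 11
n2-1 (Farouk): max(-77, 6, -44) = 6
n2-2 (Farouk): max(90, 96) = 96
n2 (Zane): min(6, 96) = 6
n3-1 (Farouk): max(17, -85, 37) = 37
n3-2 (Farouk): max(85, -25) = 85
n3-3 (Farouk): max(-48, 22, 44, -78) = 44
n3 (Zane): min(37, 85, 44) = 37
n0 (Farouk): max(11, 6, 37) = 37
At n0, Farouk picks n3 (highest: 37).
At n3, Zane picks n3-1 (lowest: 37).
At n3-1, Farouk picks n3-1-3 (highest: 37).
Terminal value 37.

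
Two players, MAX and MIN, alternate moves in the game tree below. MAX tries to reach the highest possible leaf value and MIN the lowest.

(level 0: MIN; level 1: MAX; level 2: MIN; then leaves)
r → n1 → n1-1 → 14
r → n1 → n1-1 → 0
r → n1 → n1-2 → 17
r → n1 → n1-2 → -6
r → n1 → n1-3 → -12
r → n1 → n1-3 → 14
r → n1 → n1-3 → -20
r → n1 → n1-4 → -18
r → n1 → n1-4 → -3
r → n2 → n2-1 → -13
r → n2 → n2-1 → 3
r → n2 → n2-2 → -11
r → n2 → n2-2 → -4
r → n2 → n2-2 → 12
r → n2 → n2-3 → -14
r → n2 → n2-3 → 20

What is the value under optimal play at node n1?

n1-1 (MIN): min(14, 0) = 0
n1-2 (MIN): min(17, -6) = -6
n1-3 (MIN): min(-12, 14, -20) = -20
n1-4 (MIN): min(-18, -3) = -18
n1 (MAX): max(0, -6, -20, -18) = 0

0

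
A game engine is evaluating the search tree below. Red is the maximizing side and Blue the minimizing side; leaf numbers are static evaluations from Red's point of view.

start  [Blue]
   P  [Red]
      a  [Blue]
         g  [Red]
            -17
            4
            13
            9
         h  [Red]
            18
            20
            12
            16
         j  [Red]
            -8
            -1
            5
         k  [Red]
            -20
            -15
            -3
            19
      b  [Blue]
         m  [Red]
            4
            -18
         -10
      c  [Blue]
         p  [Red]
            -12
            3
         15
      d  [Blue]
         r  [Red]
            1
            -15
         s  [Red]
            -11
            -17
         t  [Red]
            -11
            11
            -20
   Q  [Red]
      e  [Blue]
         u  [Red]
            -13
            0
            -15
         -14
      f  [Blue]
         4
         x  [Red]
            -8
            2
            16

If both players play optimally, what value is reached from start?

4

g (Red): max(-17, 4, 13, 9) = 13
h (Red): max(18, 20, 12, 16) = 20
j (Red): max(-8, -1, 5) = 5
k (Red): max(-20, -15, -3, 19) = 19
a (Blue): min(13, 20, 5, 19) = 5
m (Red): max(4, -18) = 4
b (Blue): min(4, -10) = -10
p (Red): max(-12, 3) = 3
c (Blue): min(3, 15) = 3
r (Red): max(1, -15) = 1
s (Red): max(-11, -17) = -11
t (Red): max(-11, 11, -20) = 11
d (Blue): min(1, -11, 11) = -11
P (Red): max(5, -10, 3, -11) = 5
u (Red): max(-13, 0, -15) = 0
e (Blue): min(0, -14) = -14
x (Red): max(-8, 2, 16) = 16
f (Blue): min(4, 16) = 4
Q (Red): max(-14, 4) = 4
start (Blue): min(5, 4) = 4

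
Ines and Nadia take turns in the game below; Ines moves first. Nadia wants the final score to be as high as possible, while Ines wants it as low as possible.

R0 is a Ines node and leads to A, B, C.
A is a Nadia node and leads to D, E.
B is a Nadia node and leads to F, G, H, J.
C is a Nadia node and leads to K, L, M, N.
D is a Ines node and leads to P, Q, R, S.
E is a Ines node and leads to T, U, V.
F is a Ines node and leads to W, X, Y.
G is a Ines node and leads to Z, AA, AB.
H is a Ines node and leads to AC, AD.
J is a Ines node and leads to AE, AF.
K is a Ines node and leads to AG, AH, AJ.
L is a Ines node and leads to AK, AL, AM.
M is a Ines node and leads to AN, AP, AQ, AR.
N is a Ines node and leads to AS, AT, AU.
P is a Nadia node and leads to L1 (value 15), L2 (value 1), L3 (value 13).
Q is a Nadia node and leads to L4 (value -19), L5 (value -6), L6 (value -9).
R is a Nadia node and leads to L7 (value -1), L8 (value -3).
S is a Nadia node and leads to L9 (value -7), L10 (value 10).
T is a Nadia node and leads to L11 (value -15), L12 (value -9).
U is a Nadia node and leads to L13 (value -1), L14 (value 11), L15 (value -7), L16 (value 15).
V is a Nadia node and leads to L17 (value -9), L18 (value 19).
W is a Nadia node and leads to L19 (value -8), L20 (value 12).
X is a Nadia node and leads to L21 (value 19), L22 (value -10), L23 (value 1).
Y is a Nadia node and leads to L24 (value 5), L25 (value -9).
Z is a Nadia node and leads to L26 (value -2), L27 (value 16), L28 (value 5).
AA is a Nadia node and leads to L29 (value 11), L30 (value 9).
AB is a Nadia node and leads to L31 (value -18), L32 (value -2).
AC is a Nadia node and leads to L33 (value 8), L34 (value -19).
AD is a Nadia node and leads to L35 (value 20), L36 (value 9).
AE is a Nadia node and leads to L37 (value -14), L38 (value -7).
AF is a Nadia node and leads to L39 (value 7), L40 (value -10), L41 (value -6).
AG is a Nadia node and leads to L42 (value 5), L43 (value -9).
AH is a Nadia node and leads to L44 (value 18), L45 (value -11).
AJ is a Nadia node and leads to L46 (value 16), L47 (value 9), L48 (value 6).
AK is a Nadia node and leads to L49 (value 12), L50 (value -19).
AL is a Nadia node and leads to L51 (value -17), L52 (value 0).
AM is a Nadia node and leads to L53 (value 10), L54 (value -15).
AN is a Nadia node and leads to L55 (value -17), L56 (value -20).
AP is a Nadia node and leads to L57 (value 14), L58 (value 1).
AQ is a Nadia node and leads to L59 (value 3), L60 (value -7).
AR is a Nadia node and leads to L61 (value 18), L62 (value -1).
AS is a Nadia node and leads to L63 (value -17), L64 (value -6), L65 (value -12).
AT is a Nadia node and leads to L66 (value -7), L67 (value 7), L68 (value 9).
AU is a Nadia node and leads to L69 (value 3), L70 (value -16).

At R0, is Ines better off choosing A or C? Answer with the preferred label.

P (Nadia): max(15, 1, 13) = 15
Q (Nadia): max(-19, -6, -9) = -6
R (Nadia): max(-1, -3) = -1
S (Nadia): max(-7, 10) = 10
D (Ines): min(15, -6, -1, 10) = -6
T (Nadia): max(-15, -9) = -9
U (Nadia): max(-1, 11, -7, 15) = 15
V (Nadia): max(-9, 19) = 19
E (Ines): min(-9, 15, 19) = -9
A (Nadia): max(-6, -9) = -6
AG (Nadia): max(5, -9) = 5
AH (Nadia): max(18, -11) = 18
AJ (Nadia): max(16, 9, 6) = 16
K (Ines): min(5, 18, 16) = 5
AK (Nadia): max(12, -19) = 12
AL (Nadia): max(-17, 0) = 0
AM (Nadia): max(10, -15) = 10
L (Ines): min(12, 0, 10) = 0
AN (Nadia): max(-17, -20) = -17
AP (Nadia): max(14, 1) = 14
AQ (Nadia): max(3, -7) = 3
AR (Nadia): max(18, -1) = 18
M (Ines): min(-17, 14, 3, 18) = -17
AS (Nadia): max(-17, -6, -12) = -6
AT (Nadia): max(-7, 7, 9) = 9
AU (Nadia): max(3, -16) = 3
N (Ines): min(-6, 9, 3) = -6
C (Nadia): max(5, 0, -17, -6) = 5
Ines prefers the lower value; A=-6, C=5. A is better since -6 < 5.

A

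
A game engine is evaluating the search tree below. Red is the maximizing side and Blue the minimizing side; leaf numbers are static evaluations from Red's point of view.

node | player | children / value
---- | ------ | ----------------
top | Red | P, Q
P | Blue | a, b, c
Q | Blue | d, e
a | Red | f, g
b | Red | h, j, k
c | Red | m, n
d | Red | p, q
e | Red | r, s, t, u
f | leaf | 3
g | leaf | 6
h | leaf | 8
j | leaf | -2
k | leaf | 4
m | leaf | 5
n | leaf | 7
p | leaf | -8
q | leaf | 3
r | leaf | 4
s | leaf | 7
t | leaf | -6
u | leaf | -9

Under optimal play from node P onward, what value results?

a (Red): max(3, 6) = 6
b (Red): max(8, -2, 4) = 8
c (Red): max(5, 7) = 7
P (Blue): min(6, 8, 7) = 6

6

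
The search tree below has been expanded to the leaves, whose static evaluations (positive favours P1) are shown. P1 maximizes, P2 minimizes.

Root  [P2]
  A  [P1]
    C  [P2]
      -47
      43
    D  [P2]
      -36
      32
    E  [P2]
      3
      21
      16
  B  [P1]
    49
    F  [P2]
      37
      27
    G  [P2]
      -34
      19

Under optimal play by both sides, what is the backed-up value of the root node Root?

3

C (P2): min(-47, 43) = -47
D (P2): min(-36, 32) = -36
E (P2): min(3, 21, 16) = 3
A (P1): max(-47, -36, 3) = 3
F (P2): min(37, 27) = 27
G (P2): min(-34, 19) = -34
B (P1): max(49, 27, -34) = 49
Root (P2): min(3, 49) = 3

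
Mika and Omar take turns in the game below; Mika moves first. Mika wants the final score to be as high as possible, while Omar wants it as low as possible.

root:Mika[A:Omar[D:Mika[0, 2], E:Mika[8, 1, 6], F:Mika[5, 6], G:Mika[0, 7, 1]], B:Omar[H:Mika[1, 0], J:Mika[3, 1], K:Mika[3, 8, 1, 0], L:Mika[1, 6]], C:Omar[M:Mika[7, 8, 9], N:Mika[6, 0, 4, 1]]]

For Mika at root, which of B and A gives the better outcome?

A

H (Mika): max(1, 0) = 1
J (Mika): max(3, 1) = 3
K (Mika): max(3, 8, 1, 0) = 8
L (Mika): max(1, 6) = 6
B (Omar): min(1, 3, 8, 6) = 1
D (Mika): max(0, 2) = 2
E (Mika): max(8, 1, 6) = 8
F (Mika): max(5, 6) = 6
G (Mika): max(0, 7, 1) = 7
A (Omar): min(2, 8, 6, 7) = 2
Mika prefers the higher value; B=1, A=2. A is better since 2 > 1.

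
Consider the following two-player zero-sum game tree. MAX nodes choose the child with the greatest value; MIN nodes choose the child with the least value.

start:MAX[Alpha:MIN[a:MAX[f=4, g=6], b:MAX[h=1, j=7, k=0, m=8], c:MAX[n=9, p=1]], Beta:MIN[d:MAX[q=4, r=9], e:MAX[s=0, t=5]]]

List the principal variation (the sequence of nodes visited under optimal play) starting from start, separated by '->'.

a (MAX): max(4, 6) = 6
b (MAX): max(1, 7, 0, 8) = 8
c (MAX): max(9, 1) = 9
Alpha (MIN): min(6, 8, 9) = 6
d (MAX): max(4, 9) = 9
e (MAX): max(0, 5) = 5
Beta (MIN): min(9, 5) = 5
start (MAX): max(6, 5) = 6
At start, MAX picks Alpha (highest: 6).
At Alpha, MIN picks a (lowest: 6).
At a, MAX picks g (highest: 6).
Terminal value 6.

start -> Alpha -> a -> g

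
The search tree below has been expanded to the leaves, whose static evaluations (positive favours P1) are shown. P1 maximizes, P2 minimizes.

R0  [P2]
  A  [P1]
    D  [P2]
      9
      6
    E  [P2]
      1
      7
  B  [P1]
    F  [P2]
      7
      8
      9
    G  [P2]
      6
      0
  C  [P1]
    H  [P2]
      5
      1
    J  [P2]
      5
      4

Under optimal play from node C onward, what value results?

H (P2): min(5, 1) = 1
J (P2): min(5, 4) = 4
C (P1): max(1, 4) = 4

4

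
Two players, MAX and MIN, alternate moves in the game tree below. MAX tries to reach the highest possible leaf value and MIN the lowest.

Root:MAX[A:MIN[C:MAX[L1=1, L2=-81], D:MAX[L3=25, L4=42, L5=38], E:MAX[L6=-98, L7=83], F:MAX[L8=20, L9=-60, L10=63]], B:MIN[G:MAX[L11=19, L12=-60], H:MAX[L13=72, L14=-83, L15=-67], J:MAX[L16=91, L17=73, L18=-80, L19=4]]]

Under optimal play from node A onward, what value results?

1

C (MAX): max(1, -81) = 1
D (MAX): max(25, 42, 38) = 42
E (MAX): max(-98, 83) = 83
F (MAX): max(20, -60, 63) = 63
A (MIN): min(1, 42, 83, 63) = 1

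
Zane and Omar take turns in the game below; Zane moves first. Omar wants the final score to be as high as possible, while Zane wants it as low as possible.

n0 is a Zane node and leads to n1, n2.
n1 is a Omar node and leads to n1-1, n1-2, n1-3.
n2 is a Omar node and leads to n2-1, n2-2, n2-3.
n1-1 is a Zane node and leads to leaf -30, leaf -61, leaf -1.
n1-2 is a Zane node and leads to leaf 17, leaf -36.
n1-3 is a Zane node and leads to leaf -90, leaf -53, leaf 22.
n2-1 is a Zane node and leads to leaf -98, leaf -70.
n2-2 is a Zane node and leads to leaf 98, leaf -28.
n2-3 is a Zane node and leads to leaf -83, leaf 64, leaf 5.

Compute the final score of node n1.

-36

n1-1 (Zane): min(-30, -61, -1) = -61
n1-2 (Zane): min(17, -36) = -36
n1-3 (Zane): min(-90, -53, 22) = -90
n1 (Omar): max(-61, -36, -90) = -36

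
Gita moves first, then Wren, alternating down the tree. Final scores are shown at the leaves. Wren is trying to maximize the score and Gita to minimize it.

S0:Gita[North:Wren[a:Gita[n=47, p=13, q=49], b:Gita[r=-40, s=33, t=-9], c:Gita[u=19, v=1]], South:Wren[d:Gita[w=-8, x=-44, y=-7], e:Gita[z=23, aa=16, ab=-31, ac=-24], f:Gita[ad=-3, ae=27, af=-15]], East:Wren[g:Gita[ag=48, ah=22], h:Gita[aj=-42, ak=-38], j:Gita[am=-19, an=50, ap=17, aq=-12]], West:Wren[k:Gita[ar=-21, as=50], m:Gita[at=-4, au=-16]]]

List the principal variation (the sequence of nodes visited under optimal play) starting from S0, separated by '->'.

a (Gita): min(47, 13, 49) = 13
b (Gita): min(-40, 33, -9) = -40
c (Gita): min(19, 1) = 1
North (Wren): max(13, -40, 1) = 13
d (Gita): min(-8, -44, -7) = -44
e (Gita): min(23, 16, -31, -24) = -31
f (Gita): min(-3, 27, -15) = -15
South (Wren): max(-44, -31, -15) = -15
g (Gita): min(48, 22) = 22
h (Gita): min(-42, -38) = -42
j (Gita): min(-19, 50, 17, -12) = -19
East (Wren): max(22, -42, -19) = 22
k (Gita): min(-21, 50) = -21
m (Gita): min(-4, -16) = -16
West (Wren): max(-21, -16) = -16
S0 (Gita): min(13, -15, 22, -16) = -16
At S0, Gita picks West (lowest: -16).
At West, Wren picks m (highest: -16).
At m, Gita picks au (lowest: -16).
Terminal value -16.

S0 -> West -> m -> au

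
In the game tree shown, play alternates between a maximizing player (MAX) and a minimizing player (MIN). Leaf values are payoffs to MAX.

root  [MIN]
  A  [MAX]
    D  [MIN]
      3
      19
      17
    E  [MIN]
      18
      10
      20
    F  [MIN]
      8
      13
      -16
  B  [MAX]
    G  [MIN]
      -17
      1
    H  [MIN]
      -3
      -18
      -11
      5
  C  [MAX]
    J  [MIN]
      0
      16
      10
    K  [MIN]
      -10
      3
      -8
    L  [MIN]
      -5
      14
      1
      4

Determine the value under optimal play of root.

-17

D (MIN): min(3, 19, 17) = 3
E (MIN): min(18, 10, 20) = 10
F (MIN): min(8, 13, -16) = -16
A (MAX): max(3, 10, -16) = 10
G (MIN): min(-17, 1) = -17
H (MIN): min(-3, -18, -11, 5) = -18
B (MAX): max(-17, -18) = -17
J (MIN): min(0, 16, 10) = 0
K (MIN): min(-10, 3, -8) = -10
L (MIN): min(-5, 14, 1, 4) = -5
C (MAX): max(0, -10, -5) = 0
root (MIN): min(10, -17, 0) = -17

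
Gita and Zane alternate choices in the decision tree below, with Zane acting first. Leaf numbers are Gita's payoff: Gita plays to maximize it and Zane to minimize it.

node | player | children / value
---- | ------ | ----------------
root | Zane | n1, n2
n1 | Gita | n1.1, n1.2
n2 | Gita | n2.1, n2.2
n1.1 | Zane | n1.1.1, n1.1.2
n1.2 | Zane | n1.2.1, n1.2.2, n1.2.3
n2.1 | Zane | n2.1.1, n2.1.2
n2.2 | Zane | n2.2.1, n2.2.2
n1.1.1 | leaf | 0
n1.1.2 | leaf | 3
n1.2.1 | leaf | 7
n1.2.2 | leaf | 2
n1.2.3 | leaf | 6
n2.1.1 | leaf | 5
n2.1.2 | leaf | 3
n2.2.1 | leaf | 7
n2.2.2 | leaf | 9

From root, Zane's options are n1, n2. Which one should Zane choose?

n1.1 (Zane): min(0, 3) = 0
n1.2 (Zane): min(7, 2, 6) = 2
n1 (Gita): max(0, 2) = 2
n2.1 (Zane): min(5, 3) = 3
n2.2 (Zane): min(7, 9) = 7
n2 (Gita): max(3, 7) = 7
root (Zane): min(2, 7) = 2
Zane at root wants the lowest of {n1=2, n2=7}, so chooses n1.

n1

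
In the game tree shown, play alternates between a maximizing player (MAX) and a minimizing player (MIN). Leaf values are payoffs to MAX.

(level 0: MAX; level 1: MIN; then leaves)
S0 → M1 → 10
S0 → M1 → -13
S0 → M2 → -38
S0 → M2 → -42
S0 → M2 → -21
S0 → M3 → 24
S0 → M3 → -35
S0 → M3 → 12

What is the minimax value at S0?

M1 (MIN): min(10, -13) = -13
M2 (MIN): min(-38, -42, -21) = -42
M3 (MIN): min(24, -35, 12) = -35
S0 (MAX): max(-13, -42, -35) = -13

-13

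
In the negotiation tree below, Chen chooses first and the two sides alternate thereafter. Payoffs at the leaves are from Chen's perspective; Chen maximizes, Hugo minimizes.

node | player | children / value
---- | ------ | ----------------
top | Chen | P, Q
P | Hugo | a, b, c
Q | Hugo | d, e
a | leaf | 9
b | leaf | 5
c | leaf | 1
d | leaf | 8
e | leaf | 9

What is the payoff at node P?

1

P (Hugo): min(9, 5, 1) = 1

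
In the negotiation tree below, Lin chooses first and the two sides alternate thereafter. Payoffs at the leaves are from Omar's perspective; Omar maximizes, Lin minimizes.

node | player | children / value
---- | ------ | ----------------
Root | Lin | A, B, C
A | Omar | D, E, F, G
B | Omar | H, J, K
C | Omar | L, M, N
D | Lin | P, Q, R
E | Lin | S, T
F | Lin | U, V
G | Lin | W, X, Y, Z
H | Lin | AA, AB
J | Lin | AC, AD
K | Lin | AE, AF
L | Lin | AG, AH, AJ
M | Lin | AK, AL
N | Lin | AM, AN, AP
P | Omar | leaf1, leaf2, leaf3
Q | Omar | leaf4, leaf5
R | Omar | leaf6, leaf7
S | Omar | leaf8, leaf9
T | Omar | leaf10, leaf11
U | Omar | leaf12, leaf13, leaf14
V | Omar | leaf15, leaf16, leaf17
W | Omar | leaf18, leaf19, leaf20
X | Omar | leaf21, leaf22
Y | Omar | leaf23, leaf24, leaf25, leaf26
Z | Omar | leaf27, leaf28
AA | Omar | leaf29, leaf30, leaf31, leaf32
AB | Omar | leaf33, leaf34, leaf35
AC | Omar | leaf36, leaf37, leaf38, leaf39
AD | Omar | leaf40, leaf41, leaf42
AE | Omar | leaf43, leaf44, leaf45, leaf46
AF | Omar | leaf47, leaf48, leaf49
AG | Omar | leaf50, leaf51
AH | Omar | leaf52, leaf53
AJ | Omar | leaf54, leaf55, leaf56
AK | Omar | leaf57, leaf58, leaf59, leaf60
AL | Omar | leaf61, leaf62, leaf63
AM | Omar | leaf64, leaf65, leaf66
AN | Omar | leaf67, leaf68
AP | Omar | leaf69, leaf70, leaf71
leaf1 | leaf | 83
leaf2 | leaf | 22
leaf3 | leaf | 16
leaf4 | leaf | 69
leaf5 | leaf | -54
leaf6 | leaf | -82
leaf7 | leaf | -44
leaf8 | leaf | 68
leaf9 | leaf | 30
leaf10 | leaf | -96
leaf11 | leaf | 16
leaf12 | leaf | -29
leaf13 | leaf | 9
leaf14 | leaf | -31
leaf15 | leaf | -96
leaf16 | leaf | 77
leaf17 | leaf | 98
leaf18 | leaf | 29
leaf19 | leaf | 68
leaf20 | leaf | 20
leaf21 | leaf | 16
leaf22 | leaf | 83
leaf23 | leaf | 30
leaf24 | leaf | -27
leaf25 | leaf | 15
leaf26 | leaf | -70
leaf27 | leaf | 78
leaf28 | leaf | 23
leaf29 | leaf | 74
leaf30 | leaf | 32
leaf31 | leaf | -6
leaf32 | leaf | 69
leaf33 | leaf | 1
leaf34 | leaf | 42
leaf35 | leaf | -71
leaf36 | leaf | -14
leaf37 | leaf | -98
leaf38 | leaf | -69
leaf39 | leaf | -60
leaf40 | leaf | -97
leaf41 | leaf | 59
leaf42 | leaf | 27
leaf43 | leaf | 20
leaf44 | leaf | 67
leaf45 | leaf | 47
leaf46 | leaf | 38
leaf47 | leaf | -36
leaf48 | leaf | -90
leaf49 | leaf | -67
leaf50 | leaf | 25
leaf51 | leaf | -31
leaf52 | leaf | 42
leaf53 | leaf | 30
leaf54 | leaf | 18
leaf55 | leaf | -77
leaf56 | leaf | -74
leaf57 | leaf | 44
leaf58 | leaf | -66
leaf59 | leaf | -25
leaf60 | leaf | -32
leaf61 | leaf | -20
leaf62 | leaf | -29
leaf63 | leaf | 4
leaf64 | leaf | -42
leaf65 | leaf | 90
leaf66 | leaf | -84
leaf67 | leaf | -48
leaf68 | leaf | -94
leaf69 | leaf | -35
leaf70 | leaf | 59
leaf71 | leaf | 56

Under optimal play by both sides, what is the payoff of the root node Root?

P (Omar): max(83, 22, 16) = 83
Q (Omar): max(69, -54) = 69
R (Omar): max(-82, -44) = -44
D (Lin): min(83, 69, -44) = -44
S (Omar): max(68, 30) = 68
T (Omar): max(-96, 16) = 16
E (Lin): min(68, 16) = 16
U (Omar): max(-29, 9, -31) = 9
V (Omar): max(-96, 77, 98) = 98
F (Lin): min(9, 98) = 9
W (Omar): max(29, 68, 20) = 68
X (Omar): max(16, 83) = 83
Y (Omar): max(30, -27, 15, -70) = 30
Z (Omar): max(78, 23) = 78
G (Lin): min(68, 83, 30, 78) = 30
A (Omar): max(-44, 16, 9, 30) = 30
AA (Omar): max(74, 32, -6, 69) = 74
AB (Omar): max(1, 42, -71) = 42
H (Lin): min(74, 42) = 42
AC (Omar): max(-14, -98, -69, -60) = -14
AD (Omar): max(-97, 59, 27) = 59
J (Lin): min(-14, 59) = -14
AE (Omar): max(20, 67, 47, 38) = 67
AF (Omar): max(-36, -90, -67) = -36
K (Lin): min(67, -36) = -36
B (Omar): max(42, -14, -36) = 42
AG (Omar): max(25, -31) = 25
AH (Omar): max(42, 30) = 42
AJ (Omar): max(18, -77, -74) = 18
L (Lin): min(25, 42, 18) = 18
AK (Omar): max(44, -66, -25, -32) = 44
AL (Omar): max(-20, -29, 4) = 4
M (Lin): min(44, 4) = 4
AM (Omar): max(-42, 90, -84) = 90
AN (Omar): max(-48, -94) = -48
AP (Omar): max(-35, 59, 56) = 59
N (Lin): min(90, -48, 59) = -48
C (Omar): max(18, 4, -48) = 18
Root (Lin): min(30, 42, 18) = 18

18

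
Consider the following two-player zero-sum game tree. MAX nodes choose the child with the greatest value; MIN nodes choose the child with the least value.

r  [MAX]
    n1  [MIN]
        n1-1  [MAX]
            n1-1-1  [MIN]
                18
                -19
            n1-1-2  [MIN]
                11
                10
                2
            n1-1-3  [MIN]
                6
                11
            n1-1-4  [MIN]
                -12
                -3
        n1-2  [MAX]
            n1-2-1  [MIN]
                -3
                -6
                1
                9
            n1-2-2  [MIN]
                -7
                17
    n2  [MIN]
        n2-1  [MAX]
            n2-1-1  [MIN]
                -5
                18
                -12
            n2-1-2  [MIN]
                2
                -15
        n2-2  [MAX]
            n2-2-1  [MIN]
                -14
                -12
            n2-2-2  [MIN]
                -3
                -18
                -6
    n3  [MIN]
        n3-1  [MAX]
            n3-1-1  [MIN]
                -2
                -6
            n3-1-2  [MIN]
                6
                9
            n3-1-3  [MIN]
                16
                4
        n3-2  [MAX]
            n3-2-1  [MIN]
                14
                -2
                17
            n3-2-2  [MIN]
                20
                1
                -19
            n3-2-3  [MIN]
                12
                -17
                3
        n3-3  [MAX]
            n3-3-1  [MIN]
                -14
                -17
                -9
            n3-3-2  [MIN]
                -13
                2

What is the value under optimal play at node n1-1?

n1-1-1 (MIN): min(18, -19) = -19
n1-1-2 (MIN): min(11, 10, 2) = 2
n1-1-3 (MIN): min(6, 11) = 6
n1-1-4 (MIN): min(-12, -3) = -12
n1-1 (MAX): max(-19, 2, 6, -12) = 6

6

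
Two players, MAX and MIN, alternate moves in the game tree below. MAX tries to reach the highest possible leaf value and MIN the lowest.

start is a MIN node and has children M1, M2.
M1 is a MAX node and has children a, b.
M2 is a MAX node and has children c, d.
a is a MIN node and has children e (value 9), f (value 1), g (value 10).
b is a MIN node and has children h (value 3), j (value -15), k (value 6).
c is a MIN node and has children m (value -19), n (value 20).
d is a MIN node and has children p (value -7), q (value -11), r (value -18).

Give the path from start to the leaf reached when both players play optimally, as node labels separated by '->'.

a (MIN): min(9, 1, 10) = 1
b (MIN): min(3, -15, 6) = -15
M1 (MAX): max(1, -15) = 1
c (MIN): min(-19, 20) = -19
d (MIN): min(-7, -11, -18) = -18
M2 (MAX): max(-19, -18) = -18
start (MIN): min(1, -18) = -18
At start, MIN picks M2 (lowest: -18).
At M2, MAX picks d (highest: -18).
At d, MIN picks r (lowest: -18).
Terminal value -18.

start -> M2 -> d -> r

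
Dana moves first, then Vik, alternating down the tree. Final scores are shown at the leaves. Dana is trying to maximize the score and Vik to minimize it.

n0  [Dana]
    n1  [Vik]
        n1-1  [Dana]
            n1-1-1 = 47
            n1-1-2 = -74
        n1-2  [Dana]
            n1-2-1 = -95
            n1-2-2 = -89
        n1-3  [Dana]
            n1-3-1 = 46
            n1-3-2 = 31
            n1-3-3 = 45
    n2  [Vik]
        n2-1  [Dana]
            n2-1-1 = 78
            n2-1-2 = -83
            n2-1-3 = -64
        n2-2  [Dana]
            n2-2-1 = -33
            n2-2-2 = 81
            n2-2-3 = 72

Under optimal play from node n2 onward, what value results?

n2-1 (Dana): max(78, -83, -64) = 78
n2-2 (Dana): max(-33, 81, 72) = 81
n2 (Vik): min(78, 81) = 78

78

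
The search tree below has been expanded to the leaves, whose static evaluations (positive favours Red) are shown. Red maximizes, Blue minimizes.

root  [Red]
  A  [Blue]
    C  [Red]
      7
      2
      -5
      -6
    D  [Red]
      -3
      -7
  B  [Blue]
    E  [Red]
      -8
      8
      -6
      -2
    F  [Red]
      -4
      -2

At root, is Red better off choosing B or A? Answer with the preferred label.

B

E (Red): max(-8, 8, -6, -2) = 8
F (Red): max(-4, -2) = -2
B (Blue): min(8, -2) = -2
C (Red): max(7, 2, -5, -6) = 7
D (Red): max(-3, -7) = -3
A (Blue): min(7, -3) = -3
Red prefers the higher value; B=-2, A=-3. B is better since -2 > -3.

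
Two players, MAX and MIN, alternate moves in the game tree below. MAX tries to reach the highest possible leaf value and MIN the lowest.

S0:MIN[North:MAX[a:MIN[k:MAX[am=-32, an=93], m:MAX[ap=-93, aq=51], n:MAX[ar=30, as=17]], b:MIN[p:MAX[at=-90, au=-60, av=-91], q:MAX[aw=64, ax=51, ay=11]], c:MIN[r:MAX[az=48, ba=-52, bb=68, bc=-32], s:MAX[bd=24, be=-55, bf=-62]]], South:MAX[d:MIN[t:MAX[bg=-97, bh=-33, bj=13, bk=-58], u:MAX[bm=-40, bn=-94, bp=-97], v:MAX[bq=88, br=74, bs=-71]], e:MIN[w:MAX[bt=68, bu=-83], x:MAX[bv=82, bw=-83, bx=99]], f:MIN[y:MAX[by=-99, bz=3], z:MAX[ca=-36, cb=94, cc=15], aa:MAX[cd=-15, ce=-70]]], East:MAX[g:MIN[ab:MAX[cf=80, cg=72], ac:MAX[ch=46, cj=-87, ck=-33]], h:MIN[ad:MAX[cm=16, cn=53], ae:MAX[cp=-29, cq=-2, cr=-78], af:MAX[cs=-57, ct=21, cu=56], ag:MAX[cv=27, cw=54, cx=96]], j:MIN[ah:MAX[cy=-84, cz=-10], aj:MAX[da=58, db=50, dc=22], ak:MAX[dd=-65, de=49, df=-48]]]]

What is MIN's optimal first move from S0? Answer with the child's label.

k (MAX): max(-32, 93) = 93
m (MAX): max(-93, 51) = 51
n (MAX): max(30, 17) = 30
a (MIN): min(93, 51, 30) = 30
p (MAX): max(-90, -60, -91) = -60
q (MAX): max(64, 51, 11) = 64
b (MIN): min(-60, 64) = -60
r (MAX): max(48, -52, 68, -32) = 68
s (MAX): max(24, -55, -62) = 24
c (MIN): min(68, 24) = 24
North (MAX): max(30, -60, 24) = 30
t (MAX): max(-97, -33, 13, -58) = 13
u (MAX): max(-40, -94, -97) = -40
v (MAX): max(88, 74, -71) = 88
d (MIN): min(13, -40, 88) = -40
w (MAX): max(68, -83) = 68
x (MAX): max(82, -83, 99) = 99
e (MIN): min(68, 99) = 68
y (MAX): max(-99, 3) = 3
z (MAX): max(-36, 94, 15) = 94
aa (MAX): max(-15, -70) = -15
f (MIN): min(3, 94, -15) = -15
South (MAX): max(-40, 68, -15) = 68
ab (MAX): max(80, 72) = 80
ac (MAX): max(46, -87, -33) = 46
g (MIN): min(80, 46) = 46
ad (MAX): max(16, 53) = 53
ae (MAX): max(-29, -2, -78) = -2
af (MAX): max(-57, 21, 56) = 56
ag (MAX): max(27, 54, 96) = 96
h (MIN): min(53, -2, 56, 96) = -2
ah (MAX): max(-84, -10) = -10
aj (MAX): max(58, 50, 22) = 58
ak (MAX): max(-65, 49, -48) = 49
j (MIN): min(-10, 58, 49) = -10
East (MAX): max(46, -2, -10) = 46
S0 (MIN): min(30, 68, 46) = 30
MIN at S0 wants the lowest of {North=30, South=68, East=46}, so chooses North.

North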